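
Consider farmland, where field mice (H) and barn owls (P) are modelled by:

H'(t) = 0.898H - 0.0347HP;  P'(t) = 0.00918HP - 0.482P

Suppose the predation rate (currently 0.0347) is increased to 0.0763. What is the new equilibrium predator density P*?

At the interior fixed point, setting dH/dt = 0 with H > 0 fixes P* = (prey growth rate)/(HP coefficient) — independent of the other coefficients.
With the change, P* = 0.898/0.0763 = 11.8; it falls from 25.9.

P* ≈ 11.8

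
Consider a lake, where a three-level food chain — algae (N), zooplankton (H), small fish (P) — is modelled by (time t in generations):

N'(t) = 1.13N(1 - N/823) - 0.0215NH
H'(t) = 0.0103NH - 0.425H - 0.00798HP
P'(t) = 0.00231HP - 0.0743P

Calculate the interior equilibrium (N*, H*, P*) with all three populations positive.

N* ≈ 319, H* ≈ 32.2, P* ≈ 359

From dP/dt = 0: 0.00231H* = 0.0743, so H* = 32.2.
From dN/dt = 0: 1.13(1 - N*/823) = 0.0215·32.2, giving N* = 823·(1 - 0.612) = 319.
From dH/dt = 0: 0.0103·319 - 0.425 = 0.00798P*, so P* = 2.86/0.00798 = 359.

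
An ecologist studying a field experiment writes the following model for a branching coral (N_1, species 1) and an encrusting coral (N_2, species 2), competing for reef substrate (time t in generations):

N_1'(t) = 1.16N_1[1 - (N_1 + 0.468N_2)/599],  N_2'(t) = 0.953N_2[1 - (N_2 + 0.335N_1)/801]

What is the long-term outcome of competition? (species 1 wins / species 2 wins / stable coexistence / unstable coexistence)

stable coexistence

Compare the nullcline intercepts: K1/α12 = 599/0.468 = 1280 > K2 = 801; K2/α21 = 801/0.335 = 2390 > K1 = 599.
Since both inequalities hold, each species can invade when rare, so the interior equilibrium is stable.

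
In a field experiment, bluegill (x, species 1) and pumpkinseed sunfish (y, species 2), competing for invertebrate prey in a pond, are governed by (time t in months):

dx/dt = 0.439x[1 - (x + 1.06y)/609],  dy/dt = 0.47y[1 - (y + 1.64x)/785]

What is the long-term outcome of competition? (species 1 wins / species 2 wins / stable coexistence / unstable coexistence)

unstable coexistence (outcome depends on initial conditions)

Compare the nullcline intercepts: K1/α12 = 609/1.06 = 575 < K2 = 785; K2/α21 = 785/1.64 = 479 < K1 = 609.
Since both are reversed, neither can invade when rare; the interior point is a saddle.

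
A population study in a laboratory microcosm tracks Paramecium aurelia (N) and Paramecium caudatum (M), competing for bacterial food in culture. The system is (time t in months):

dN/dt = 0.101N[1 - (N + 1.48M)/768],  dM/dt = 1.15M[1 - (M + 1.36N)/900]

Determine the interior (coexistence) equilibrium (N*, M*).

Setting both brackets to zero gives the nullclines N + 1.48M = 768 and 1.36N + M = 900.
Substituting M = 900 - 1.36N into the first: N(1 - 1.48·1.36) = 768 - 1.48·900.
So N* = -564/-1.01 = 557, and then M* = 900 - 1.36·557 = 143.

N* ≈ 557, M* ≈ 143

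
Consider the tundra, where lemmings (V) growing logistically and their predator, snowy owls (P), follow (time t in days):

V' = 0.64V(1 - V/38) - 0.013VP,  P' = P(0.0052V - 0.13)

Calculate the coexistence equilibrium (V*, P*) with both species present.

From dP/dt = 0 with P > 0: 0.0052V* = 0.13, so V* = 25.
Substitute into dV/dt = 0: 0.64(1 - 25/38) = 0.013P*.
The bracket is 0.342, giving P* = 0.219/0.013 = 16.8.

V* ≈ 25, P* ≈ 16.8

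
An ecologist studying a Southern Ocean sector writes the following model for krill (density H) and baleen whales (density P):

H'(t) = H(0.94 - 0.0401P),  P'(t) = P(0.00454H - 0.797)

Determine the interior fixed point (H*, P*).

H* ≈ 176, P* ≈ 23.4

Set dP/dt = 0 with P > 0: 0.00454H - 0.797 = 0, so H* = 0.797/0.00454 = 176.
Set dH/dt = 0 with H > 0: 0.94 - 0.0401P = 0, so P* = 0.94/0.0401 = 23.4.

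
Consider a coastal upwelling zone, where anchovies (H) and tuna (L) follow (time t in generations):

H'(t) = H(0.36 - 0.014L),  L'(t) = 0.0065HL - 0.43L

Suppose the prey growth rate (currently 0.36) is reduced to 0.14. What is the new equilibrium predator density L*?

L* ≈ 10

At the interior fixed point, setting dH/dt = 0 with H > 0 fixes L* = (prey growth rate)/(HL coefficient) — independent of the other coefficients.
With the change, L* = 0.14/0.014 = 10; it falls from 25.7.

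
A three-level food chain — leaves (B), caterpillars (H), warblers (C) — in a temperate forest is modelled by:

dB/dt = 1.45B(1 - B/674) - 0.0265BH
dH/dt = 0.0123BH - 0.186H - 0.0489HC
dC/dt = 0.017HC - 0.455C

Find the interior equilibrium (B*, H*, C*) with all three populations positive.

From dC/dt = 0: 0.017H* = 0.455, so H* = 26.8.
From dB/dt = 0: 1.45(1 - B*/674) = 0.0265·26.8, giving B* = 674·(1 - 0.489) = 344.
From dH/dt = 0: 0.0123·344 - 0.186 = 0.0489C*, so C* = 4.05/0.0489 = 82.8.

B* ≈ 344, H* ≈ 26.8, C* ≈ 82.8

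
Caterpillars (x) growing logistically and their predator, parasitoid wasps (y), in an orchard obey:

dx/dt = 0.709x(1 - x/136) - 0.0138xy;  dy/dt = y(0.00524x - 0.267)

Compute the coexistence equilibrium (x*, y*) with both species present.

From dy/dt = 0 with y > 0: 0.00524x* = 0.267, so x* = 51.
Substitute into dx/dt = 0: 0.709(1 - 51/136) = 0.0138y*.
The bracket is 0.625, giving y* = 0.443/0.0138 = 32.1.

x* ≈ 51, y* ≈ 32.1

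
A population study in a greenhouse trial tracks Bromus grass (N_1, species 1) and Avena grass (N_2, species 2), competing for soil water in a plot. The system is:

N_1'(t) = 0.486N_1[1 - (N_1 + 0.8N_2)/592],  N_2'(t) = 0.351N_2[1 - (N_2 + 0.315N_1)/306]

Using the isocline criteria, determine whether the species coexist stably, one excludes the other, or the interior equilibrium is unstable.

Compare the nullcline intercepts: K1/α12 = 592/0.8 = 740 > K2 = 306; K2/α21 = 306/0.315 = 971 > K1 = 592.
Since both inequalities hold, each species can invade when rare, so the interior equilibrium is stable.

stable coexistence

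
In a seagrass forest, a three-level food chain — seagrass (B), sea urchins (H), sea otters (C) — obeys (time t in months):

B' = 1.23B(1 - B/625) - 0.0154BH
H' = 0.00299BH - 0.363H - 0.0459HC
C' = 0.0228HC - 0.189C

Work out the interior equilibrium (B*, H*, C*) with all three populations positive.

B* ≈ 560, H* ≈ 8.29, C* ≈ 28.6

From dC/dt = 0: 0.0228H* = 0.189, so H* = 8.29.
From dB/dt = 0: 1.23(1 - B*/625) = 0.0154·8.29, giving B* = 625·(1 - 0.104) = 560.
From dH/dt = 0: 0.00299·560 - 0.363 = 0.0459C*, so C* = 1.31/0.0459 = 28.6.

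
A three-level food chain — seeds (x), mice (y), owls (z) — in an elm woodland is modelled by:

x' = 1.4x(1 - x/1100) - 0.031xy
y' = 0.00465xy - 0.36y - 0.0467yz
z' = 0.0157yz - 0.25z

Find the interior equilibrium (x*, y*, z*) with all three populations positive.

From dz/dt = 0: 0.0157y* = 0.25, so y* = 15.9.
From dx/dt = 0: 1.4(1 - x*/1100) = 0.031·15.9, giving x* = 1100·(1 - 0.353) = 712.
From dy/dt = 0: 0.00465·712 - 0.36 = 0.0467z*, so z* = 2.95/0.0467 = 63.2.

x* ≈ 712, y* ≈ 15.9, z* ≈ 63.2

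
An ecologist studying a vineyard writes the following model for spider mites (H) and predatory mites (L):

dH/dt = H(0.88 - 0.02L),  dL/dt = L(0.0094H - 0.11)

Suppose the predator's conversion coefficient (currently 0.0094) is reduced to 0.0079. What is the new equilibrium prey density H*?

At the interior fixed point, setting dL/dt = 0 with L > 0 fixes H* = (predator death rate)/(HL coefficient) — independent of the other coefficients.
With the change, H* = 0.11/0.0079 = 13.9; it rises from 11.7.

H* ≈ 13.9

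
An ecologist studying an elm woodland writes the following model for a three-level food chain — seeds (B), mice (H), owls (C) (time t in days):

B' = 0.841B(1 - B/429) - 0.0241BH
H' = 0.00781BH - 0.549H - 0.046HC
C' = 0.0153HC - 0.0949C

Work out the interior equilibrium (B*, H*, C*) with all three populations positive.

From dC/dt = 0: 0.0153H* = 0.0949, so H* = 6.2.
From dB/dt = 0: 0.841(1 - B*/429) = 0.0241·6.2, giving B* = 429·(1 - 0.178) = 353.
From dH/dt = 0: 0.00781·353 - 0.549 = 0.046C*, so C* = 2.21/0.046 = 48.

B* ≈ 353, H* ≈ 6.2, C* ≈ 48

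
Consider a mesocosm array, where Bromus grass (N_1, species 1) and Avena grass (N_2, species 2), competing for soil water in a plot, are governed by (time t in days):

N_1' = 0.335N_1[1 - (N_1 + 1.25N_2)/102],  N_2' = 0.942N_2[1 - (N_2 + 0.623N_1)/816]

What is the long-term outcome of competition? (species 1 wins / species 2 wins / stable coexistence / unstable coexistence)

species 2 excludes species 1

Compare the nullcline intercepts: K1/α12 = 102/1.25 = 81.6 < K2 = 816; K2/α21 = 816/0.623 = 1310 > K1 = 102.
Since the inequalities point opposite ways, species 2 can invade but species 1 cannot.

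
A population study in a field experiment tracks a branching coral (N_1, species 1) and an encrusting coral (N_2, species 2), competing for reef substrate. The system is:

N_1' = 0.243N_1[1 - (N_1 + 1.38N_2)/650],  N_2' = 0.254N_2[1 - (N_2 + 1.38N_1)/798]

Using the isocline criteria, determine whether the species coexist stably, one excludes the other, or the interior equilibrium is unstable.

unstable coexistence (outcome depends on initial conditions)

Compare the nullcline intercepts: K1/α12 = 650/1.38 = 471 < K2 = 798; K2/α21 = 798/1.38 = 578 < K1 = 650.
Since both are reversed, neither can invade when rare; the interior point is a saddle.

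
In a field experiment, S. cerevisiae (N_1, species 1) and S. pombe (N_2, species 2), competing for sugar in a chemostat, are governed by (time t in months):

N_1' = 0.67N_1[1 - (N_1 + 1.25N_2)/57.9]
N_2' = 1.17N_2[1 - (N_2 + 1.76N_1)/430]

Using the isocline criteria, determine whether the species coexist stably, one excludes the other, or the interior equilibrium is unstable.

Compare the nullcline intercepts: K1/α12 = 57.9/1.25 = 46.3 < K2 = 430; K2/α21 = 430/1.76 = 244 > K1 = 57.9.
Since the inequalities point opposite ways, species 2 can invade but species 1 cannot.

species 2 excludes species 1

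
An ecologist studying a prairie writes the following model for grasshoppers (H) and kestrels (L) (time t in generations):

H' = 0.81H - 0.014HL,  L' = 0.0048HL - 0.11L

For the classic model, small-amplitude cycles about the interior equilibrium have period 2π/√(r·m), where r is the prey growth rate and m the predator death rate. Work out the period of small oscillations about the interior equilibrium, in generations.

T ≈ 21 generations

Here r = 0.81 and m = 0.11, so r·m = 0.0891.
ω = √0.0891 = 0.298 per generation, hence T = 2π/ω ≈ 21 generations.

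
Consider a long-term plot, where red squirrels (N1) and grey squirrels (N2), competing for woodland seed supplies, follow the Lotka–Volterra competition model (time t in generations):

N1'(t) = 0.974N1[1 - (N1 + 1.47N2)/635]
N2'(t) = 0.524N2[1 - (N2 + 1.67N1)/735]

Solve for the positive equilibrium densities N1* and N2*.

N1* ≈ 306, N2* ≈ 224

Setting both brackets to zero gives the nullclines N1 + 1.47N2 = 635 and 1.67N1 + N2 = 735.
Substituting N2 = 735 - 1.67N1 into the first: N1(1 - 1.47·1.67) = 635 - 1.47·735.
So N1* = -445/-1.45 = 306, and then N2* = 735 - 1.67·306 = 224.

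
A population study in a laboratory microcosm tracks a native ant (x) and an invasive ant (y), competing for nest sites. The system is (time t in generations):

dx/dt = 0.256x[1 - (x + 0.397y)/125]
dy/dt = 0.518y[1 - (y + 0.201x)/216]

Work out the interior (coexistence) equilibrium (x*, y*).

x* ≈ 42.7, y* ≈ 207

Setting both brackets to zero gives the nullclines x + 0.397y = 125 and 0.201x + y = 216.
Substituting y = 216 - 0.201x into the first: x(1 - 0.397·0.201) = 125 - 0.397·216.
So x* = 39.2/0.92 = 42.7, and then y* = 216 - 0.201·42.7 = 207.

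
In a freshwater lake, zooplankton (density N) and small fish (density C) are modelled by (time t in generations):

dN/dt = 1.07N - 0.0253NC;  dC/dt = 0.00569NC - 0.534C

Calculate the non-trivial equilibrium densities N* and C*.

N* ≈ 93.8, C* ≈ 42.3

Set dC/dt = 0 with C > 0: 0.00569N - 0.534 = 0, so N* = 0.534/0.00569 = 93.8.
Set dN/dt = 0 with N > 0: 1.07 - 0.0253C = 0, so C* = 1.07/0.0253 = 42.3.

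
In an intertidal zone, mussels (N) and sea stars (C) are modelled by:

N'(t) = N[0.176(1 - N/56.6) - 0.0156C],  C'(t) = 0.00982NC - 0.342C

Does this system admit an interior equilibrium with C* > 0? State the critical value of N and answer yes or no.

The predator equation gives dC/dt > 0 only when N > 0.342/0.00982 = 34.8.
Without the predator, N → K = 56.6. Since 56.6 > 34.8, the predator can invade and persist.

Threshold N = 34.8; K > 34.8, so yes, the predator persists.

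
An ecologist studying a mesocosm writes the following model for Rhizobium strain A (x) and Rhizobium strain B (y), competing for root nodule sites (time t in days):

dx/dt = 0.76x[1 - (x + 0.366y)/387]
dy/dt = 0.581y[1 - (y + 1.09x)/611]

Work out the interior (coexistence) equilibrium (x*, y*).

x* ≈ 272, y* ≈ 315

Setting both brackets to zero gives the nullclines x + 0.366y = 387 and 1.09x + y = 611.
Substituting y = 611 - 1.09x into the first: x(1 - 0.366·1.09) = 387 - 0.366·611.
So x* = 163/0.601 = 272, and then y* = 611 - 1.09·272 = 315.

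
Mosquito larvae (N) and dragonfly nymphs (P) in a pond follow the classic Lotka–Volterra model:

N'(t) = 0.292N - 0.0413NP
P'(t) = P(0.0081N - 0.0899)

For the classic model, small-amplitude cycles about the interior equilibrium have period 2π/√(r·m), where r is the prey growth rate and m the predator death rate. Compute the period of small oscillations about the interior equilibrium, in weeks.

Here r = 0.292 and m = 0.0899, so r·m = 0.0263.
ω = √0.0263 = 0.162 per week, hence T = 2π/ω ≈ 38.8 weeks.

T ≈ 38.8 weeks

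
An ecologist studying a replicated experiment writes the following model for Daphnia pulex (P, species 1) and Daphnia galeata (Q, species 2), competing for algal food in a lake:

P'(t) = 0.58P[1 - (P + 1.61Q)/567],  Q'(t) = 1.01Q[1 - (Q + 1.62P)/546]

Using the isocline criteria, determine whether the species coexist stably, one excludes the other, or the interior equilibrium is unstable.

Compare the nullcline intercepts: K1/α12 = 567/1.61 = 352 < K2 = 546; K2/α21 = 546/1.62 = 337 < K1 = 567.
Since both are reversed, neither can invade when rare; the interior point is a saddle.

unstable coexistence (outcome depends on initial conditions)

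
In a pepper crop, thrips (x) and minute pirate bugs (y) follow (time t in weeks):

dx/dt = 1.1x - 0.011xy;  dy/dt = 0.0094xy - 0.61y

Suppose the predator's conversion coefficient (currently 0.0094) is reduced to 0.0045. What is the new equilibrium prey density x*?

At the interior fixed point, setting dy/dt = 0 with y > 0 fixes x* = (predator death rate)/(xy coefficient) — independent of the other coefficients.
With the change, x* = 0.61/0.0045 = 136; it rises from 64.9.

x* ≈ 136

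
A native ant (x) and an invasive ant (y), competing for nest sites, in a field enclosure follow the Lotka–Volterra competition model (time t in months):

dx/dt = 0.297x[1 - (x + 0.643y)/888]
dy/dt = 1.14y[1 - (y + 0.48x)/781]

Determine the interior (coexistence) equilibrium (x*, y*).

Setting both brackets to zero gives the nullclines x + 0.643y = 888 and 0.48x + y = 781.
Substituting y = 781 - 0.48x into the first: x(1 - 0.643·0.48) = 888 - 0.643·781.
So x* = 386/0.691 = 558, and then y* = 781 - 0.48·558 = 513.

x* ≈ 558, y* ≈ 513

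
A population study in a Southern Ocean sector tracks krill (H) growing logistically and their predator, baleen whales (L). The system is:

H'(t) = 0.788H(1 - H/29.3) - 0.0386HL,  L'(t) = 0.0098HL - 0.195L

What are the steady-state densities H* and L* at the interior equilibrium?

From dL/dt = 0 with L > 0: 0.0098H* = 0.195, so H* = 19.9.
Substitute into dH/dt = 0: 0.788(1 - 19.9/29.3) = 0.0386L*.
The bracket is 0.321, giving L* = 0.253/0.0386 = 6.55.

H* ≈ 19.9, L* ≈ 6.55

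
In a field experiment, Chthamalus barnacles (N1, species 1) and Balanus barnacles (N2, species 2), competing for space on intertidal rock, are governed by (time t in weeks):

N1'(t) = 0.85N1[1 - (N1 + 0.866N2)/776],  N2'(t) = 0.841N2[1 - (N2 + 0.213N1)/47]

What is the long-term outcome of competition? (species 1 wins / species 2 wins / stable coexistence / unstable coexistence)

Compare the nullcline intercepts: K1/α12 = 776/0.866 = 896 > K2 = 47; K2/α21 = 47/0.213 = 221 < K1 = 776.
Since the inequalities point opposite ways, species 1 can invade but species 2 cannot.

species 1 excludes species 2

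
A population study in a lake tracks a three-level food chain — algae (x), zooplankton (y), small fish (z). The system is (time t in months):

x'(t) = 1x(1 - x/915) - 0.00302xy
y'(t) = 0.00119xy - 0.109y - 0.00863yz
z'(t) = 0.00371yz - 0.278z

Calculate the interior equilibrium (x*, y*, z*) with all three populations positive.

x* ≈ 708, y* ≈ 74.9, z* ≈ 85

From dz/dt = 0: 0.00371y* = 0.278, so y* = 74.9.
From dx/dt = 0: 1(1 - x*/915) = 0.00302·74.9, giving x* = 915·(1 - 0.226) = 708.
From dy/dt = 0: 0.00119·708 - 0.109 = 0.00863z*, so z* = 0.733/0.00863 = 85.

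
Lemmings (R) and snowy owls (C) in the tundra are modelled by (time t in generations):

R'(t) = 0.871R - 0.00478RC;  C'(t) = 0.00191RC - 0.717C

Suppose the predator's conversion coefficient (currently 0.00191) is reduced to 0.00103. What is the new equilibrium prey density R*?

R* ≈ 696

At the interior fixed point, setting dC/dt = 0 with C > 0 fixes R* = (predator death rate)/(RC coefficient) — independent of the other coefficients.
With the change, R* = 0.717/0.00103 = 696; it rises from 375.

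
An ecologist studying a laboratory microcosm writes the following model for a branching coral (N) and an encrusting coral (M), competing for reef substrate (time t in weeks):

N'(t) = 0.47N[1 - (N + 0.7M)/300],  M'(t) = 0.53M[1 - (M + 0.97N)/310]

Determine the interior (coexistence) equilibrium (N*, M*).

Setting both brackets to zero gives the nullclines N + 0.7M = 300 and 0.97N + M = 310.
Substituting M = 310 - 0.97N into the first: N(1 - 0.7·0.97) = 300 - 0.7·310.
So N* = 83/0.321 = 259, and then M* = 310 - 0.97·259 = 59.2.

N* ≈ 259, M* ≈ 59.2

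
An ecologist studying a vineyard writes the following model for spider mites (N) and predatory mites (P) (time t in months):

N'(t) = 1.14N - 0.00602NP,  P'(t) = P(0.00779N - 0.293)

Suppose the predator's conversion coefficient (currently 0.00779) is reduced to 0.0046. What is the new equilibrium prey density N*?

N* ≈ 63.7

At the interior fixed point, setting dP/dt = 0 with P > 0 fixes N* = (predator death rate)/(NP coefficient) — independent of the other coefficients.
With the change, N* = 0.293/0.0046 = 63.7; it rises from 37.6.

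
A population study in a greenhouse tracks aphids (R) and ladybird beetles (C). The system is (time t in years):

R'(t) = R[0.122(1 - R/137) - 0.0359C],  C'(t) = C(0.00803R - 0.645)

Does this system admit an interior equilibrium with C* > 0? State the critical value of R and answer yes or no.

Threshold R = 80.3; K > 80.3, so yes, the predator persists.

The predator equation gives dC/dt > 0 only when R > 0.645/0.00803 = 80.3.
Without the predator, R → K = 137. Since 137 > 80.3, the predator can invade and persist.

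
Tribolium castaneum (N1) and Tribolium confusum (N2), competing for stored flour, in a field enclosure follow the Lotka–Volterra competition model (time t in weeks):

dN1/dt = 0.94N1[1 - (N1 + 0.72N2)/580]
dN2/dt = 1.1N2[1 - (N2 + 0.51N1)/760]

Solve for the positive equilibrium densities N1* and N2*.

Setting both brackets to zero gives the nullclines N1 + 0.72N2 = 580 and 0.51N1 + N2 = 760.
Substituting N2 = 760 - 0.51N1 into the first: N1(1 - 0.72·0.51) = 580 - 0.72·760.
So N1* = 32.8/0.633 = 51.8, and then N2* = 760 - 0.51·51.8 = 734.

N1* ≈ 51.8, N2* ≈ 734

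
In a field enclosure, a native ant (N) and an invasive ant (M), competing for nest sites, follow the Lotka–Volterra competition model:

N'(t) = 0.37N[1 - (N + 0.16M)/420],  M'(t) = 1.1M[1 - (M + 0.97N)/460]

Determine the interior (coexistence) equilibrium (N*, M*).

N* ≈ 410, M* ≈ 62.3

Setting both brackets to zero gives the nullclines N + 0.16M = 420 and 0.97N + M = 460.
Substituting M = 460 - 0.97N into the first: N(1 - 0.16·0.97) = 420 - 0.16·460.
So N* = 346/0.845 = 410, and then M* = 460 - 0.97·410 = 62.3.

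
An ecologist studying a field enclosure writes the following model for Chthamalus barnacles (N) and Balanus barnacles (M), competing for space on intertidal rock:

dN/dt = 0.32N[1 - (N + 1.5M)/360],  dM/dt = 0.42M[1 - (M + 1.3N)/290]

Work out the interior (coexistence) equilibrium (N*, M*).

N* ≈ 78.9, M* ≈ 187

Setting both brackets to zero gives the nullclines N + 1.5M = 360 and 1.3N + M = 290.
Substituting M = 290 - 1.3N into the first: N(1 - 1.5·1.3) = 360 - 1.5·290.
So N* = -75/-0.95 = 78.9, and then M* = 290 - 1.3·78.9 = 187.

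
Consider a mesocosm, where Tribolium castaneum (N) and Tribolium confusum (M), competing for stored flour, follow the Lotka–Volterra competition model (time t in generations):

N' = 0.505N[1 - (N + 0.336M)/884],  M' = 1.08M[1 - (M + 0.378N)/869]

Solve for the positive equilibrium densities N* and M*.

Setting both brackets to zero gives the nullclines N + 0.336M = 884 and 0.378N + M = 869.
Substituting M = 869 - 0.378N into the first: N(1 - 0.336·0.378) = 884 - 0.336·869.
So N* = 592/0.873 = 678, and then M* = 869 - 0.378·678 = 613.

N* ≈ 678, M* ≈ 613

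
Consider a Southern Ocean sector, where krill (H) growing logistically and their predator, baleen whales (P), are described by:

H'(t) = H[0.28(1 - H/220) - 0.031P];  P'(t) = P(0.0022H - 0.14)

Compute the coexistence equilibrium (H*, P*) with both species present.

H* ≈ 63.6, P* ≈ 6.42

From dP/dt = 0 with P > 0: 0.0022H* = 0.14, so H* = 63.6.
Substitute into dH/dt = 0: 0.28(1 - 63.6/220) = 0.031P*.
The bracket is 0.711, giving P* = 0.199/0.031 = 6.42.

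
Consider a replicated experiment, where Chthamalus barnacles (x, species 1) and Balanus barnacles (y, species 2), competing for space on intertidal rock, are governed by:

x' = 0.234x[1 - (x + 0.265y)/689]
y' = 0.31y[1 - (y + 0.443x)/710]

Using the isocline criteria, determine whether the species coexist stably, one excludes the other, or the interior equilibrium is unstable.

Compare the nullcline intercepts: K1/α12 = 689/0.265 = 2600 > K2 = 710; K2/α21 = 710/0.443 = 1600 > K1 = 689.
Since both inequalities hold, each species can invade when rare, so the interior equilibrium is stable.

stable coexistence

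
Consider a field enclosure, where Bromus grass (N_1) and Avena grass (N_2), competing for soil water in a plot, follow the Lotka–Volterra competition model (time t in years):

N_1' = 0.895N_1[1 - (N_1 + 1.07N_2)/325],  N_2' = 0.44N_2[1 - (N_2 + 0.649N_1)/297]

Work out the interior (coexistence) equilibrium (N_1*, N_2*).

N_1* ≈ 23.6, N_2* ≈ 282

Setting both brackets to zero gives the nullclines N_1 + 1.07N_2 = 325 and 0.649N_1 + N_2 = 297.
Substituting N_2 = 297 - 0.649N_1 into the first: N_1(1 - 1.07·0.649) = 325 - 1.07·297.
So N_1* = 7.21/0.306 = 23.6, and then N_2* = 297 - 0.649·23.6 = 282.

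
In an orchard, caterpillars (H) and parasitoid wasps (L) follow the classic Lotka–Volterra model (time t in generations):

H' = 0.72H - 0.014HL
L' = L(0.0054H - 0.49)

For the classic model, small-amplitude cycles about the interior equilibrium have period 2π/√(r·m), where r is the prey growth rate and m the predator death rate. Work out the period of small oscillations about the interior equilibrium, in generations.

Here r = 0.72 and m = 0.49, so r·m = 0.353.
ω = √0.353 = 0.594 per generation, hence T = 2π/ω ≈ 10.6 generations.

T ≈ 10.6 generations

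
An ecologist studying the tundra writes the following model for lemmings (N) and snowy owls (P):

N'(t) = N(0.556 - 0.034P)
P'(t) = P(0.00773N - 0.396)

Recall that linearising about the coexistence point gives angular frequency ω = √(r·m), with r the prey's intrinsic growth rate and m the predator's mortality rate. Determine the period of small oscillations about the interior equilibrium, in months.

Here r = 0.556 and m = 0.396, so r·m = 0.22.
ω = √0.22 = 0.469 per month, hence T = 2π/ω ≈ 13.4 months.

T ≈ 13.4 months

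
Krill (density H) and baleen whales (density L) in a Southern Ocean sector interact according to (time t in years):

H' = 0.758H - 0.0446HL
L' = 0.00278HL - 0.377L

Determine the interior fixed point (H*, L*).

H* ≈ 136, L* ≈ 17

Set dL/dt = 0 with L > 0: 0.00278H - 0.377 = 0, so H* = 0.377/0.00278 = 136.
Set dH/dt = 0 with H > 0: 0.758 - 0.0446L = 0, so L* = 0.758/0.0446 = 17.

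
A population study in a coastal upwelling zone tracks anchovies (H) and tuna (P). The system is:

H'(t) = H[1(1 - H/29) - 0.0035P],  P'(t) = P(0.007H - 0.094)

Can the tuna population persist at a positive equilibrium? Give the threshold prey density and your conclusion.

Threshold H = 13.4; K > 13.4, so yes, the predator persists.

The predator equation gives dP/dt > 0 only when H > 0.094/0.007 = 13.4.
Without the predator, H → K = 29. Since 29 > 13.4, the predator can invade and persist.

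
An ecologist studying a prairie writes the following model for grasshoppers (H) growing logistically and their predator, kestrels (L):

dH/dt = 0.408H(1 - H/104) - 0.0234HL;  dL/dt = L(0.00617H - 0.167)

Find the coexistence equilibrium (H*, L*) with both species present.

From dL/dt = 0 with L > 0: 0.00617H* = 0.167, so H* = 27.1.
Substitute into dH/dt = 0: 0.408(1 - 27.1/104) = 0.0234L*.
The bracket is 0.74, giving L* = 0.302/0.0234 = 12.9.

H* ≈ 27.1, L* ≈ 12.9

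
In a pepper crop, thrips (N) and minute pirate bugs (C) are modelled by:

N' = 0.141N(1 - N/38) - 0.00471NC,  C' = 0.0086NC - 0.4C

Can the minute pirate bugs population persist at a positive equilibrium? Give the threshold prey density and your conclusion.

The predator equation gives dC/dt > 0 only when N > 0.4/0.0086 = 46.5.
Without the predator, N → K = 38. Since 38 < 46.5, the predator cannot invade.

Threshold N = 46.5; K < 46.5, so no, the predator goes extinct.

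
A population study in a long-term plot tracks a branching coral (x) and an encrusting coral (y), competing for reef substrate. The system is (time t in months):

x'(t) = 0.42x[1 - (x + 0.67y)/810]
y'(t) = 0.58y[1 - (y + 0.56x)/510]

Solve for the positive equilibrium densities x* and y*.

Setting both brackets to zero gives the nullclines x + 0.67y = 810 and 0.56x + y = 510.
Substituting y = 510 - 0.56x into the first: x(1 - 0.67·0.56) = 810 - 0.67·510.
So x* = 468/0.625 = 750, and then y* = 510 - 0.56·750 = 90.3.

x* ≈ 750, y* ≈ 90.3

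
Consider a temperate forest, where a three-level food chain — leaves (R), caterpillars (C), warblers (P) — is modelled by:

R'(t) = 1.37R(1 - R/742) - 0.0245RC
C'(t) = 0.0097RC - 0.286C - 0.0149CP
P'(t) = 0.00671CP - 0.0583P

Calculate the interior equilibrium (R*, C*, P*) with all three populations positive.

R* ≈ 627, C* ≈ 8.69, P* ≈ 389

From dP/dt = 0: 0.00671C* = 0.0583, so C* = 8.69.
From dR/dt = 0: 1.37(1 - R*/742) = 0.0245·8.69, giving R* = 742·(1 - 0.155) = 627.
From dC/dt = 0: 0.0097·627 - 0.286 = 0.0149P*, so P* = 5.79/0.0149 = 389.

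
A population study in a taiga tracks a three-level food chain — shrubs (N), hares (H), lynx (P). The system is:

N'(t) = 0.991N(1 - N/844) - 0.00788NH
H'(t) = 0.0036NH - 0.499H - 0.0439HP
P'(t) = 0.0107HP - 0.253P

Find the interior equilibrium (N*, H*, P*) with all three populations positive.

N* ≈ 685, H* ≈ 23.6, P* ≈ 44.8

From dP/dt = 0: 0.0107H* = 0.253, so H* = 23.6.
From dN/dt = 0: 0.991(1 - N*/844) = 0.00788·23.6, giving N* = 844·(1 - 0.188) = 685.
From dH/dt = 0: 0.0036·685 - 0.499 = 0.0439P*, so P* = 1.97/0.0439 = 44.8.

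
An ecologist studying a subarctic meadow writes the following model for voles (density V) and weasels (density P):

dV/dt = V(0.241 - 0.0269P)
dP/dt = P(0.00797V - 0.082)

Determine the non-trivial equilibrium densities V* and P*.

Set dP/dt = 0 with P > 0: 0.00797V - 0.082 = 0, so V* = 0.082/0.00797 = 10.3.
Set dV/dt = 0 with V > 0: 0.241 - 0.0269P = 0, so P* = 0.241/0.0269 = 8.96.

V* ≈ 10.3, P* ≈ 8.96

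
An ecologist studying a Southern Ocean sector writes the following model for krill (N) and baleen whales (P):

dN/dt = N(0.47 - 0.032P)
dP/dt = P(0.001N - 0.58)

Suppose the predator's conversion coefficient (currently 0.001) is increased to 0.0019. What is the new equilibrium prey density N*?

At the interior fixed point, setting dP/dt = 0 with P > 0 fixes N* = (predator death rate)/(NP coefficient) — independent of the other coefficients.
With the change, N* = 0.58/0.0019 = 305; it falls from 580.

N* ≈ 305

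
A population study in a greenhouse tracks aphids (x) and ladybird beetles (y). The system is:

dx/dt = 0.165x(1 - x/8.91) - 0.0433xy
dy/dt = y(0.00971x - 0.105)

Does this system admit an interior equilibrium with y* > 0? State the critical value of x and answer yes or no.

The predator equation gives dy/dt > 0 only when x > 0.105/0.00971 = 10.8.
Without the predator, x → K = 8.91. Since 8.91 < 10.8, the predator cannot invade.

Threshold x = 10.8; K < 10.8, so no, the predator goes extinct.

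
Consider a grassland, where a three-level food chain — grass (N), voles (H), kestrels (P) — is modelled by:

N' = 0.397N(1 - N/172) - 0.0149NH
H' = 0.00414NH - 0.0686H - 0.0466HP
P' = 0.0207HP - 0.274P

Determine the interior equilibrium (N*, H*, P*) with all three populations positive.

N* ≈ 86.6, H* ≈ 13.2, P* ≈ 6.22

From dP/dt = 0: 0.0207H* = 0.274, so H* = 13.2.
From dN/dt = 0: 0.397(1 - N*/172) = 0.0149·13.2, giving N* = 172·(1 - 0.497) = 86.6.
From dH/dt = 0: 0.00414·86.6 - 0.0686 = 0.0466P*, so P* = 0.29/0.0466 = 6.22.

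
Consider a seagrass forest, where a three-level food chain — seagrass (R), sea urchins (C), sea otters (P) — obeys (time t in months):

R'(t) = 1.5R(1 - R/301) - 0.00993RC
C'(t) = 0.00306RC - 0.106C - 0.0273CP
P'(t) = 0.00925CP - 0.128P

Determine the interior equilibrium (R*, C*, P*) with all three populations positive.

From dP/dt = 0: 0.00925C* = 0.128, so C* = 13.8.
From dR/dt = 0: 1.5(1 - R*/301) = 0.00993·13.8, giving R* = 301·(1 - 0.0916) = 273.
From dC/dt = 0: 0.00306·273 - 0.106 = 0.0273P*, so P* = 0.731/0.0273 = 26.8.

R* ≈ 273, C* ≈ 13.8, P* ≈ 26.8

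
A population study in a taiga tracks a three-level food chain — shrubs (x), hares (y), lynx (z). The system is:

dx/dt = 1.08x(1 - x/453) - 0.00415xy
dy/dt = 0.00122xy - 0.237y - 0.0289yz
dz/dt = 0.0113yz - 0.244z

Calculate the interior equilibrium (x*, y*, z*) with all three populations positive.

From dz/dt = 0: 0.0113y* = 0.244, so y* = 21.6.
From dx/dt = 0: 1.08(1 - x*/453) = 0.00415·21.6, giving x* = 453·(1 - 0.083) = 415.
From dy/dt = 0: 0.00122·415 - 0.237 = 0.0289z*, so z* = 0.27/0.0289 = 9.34.

x* ≈ 415, y* ≈ 21.6, z* ≈ 9.34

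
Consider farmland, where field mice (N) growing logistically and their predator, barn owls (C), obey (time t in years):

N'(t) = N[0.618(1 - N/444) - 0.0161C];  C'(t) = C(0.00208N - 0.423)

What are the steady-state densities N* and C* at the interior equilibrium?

N* ≈ 203, C* ≈ 20.8

From dC/dt = 0 with C > 0: 0.00208N* = 0.423, so N* = 203.
Substitute into dN/dt = 0: 0.618(1 - 203/444) = 0.0161C*.
The bracket is 0.542, giving C* = 0.335/0.0161 = 20.8.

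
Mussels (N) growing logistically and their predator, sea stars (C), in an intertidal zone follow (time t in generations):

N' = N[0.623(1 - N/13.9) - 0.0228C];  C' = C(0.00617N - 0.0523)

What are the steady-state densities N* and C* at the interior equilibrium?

N* ≈ 8.48, C* ≈ 10.7

From dC/dt = 0 with C > 0: 0.00617N* = 0.0523, so N* = 8.48.
Substitute into dN/dt = 0: 0.623(1 - 8.48/13.9) = 0.0228C*.
The bracket is 0.39, giving C* = 0.243/0.0228 = 10.7.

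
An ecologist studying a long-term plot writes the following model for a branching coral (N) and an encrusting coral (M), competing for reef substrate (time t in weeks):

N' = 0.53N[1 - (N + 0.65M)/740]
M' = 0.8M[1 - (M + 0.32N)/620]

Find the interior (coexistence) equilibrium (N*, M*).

Setting both brackets to zero gives the nullclines N + 0.65M = 740 and 0.32N + M = 620.
Substituting M = 620 - 0.32N into the first: N(1 - 0.65·0.32) = 740 - 0.65·620.
So N* = 337/0.792 = 426, and then M* = 620 - 0.32·426 = 484.

N* ≈ 426, M* ≈ 484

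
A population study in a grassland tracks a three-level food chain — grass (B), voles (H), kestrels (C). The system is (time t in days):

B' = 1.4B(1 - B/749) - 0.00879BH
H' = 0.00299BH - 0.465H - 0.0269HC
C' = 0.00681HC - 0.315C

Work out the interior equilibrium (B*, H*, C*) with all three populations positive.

From dC/dt = 0: 0.00681H* = 0.315, so H* = 46.3.
From dB/dt = 0: 1.4(1 - B*/749) = 0.00879·46.3, giving B* = 749·(1 - 0.29) = 531.
From dH/dt = 0: 0.00299·531 - 0.465 = 0.0269C*, so C* = 1.12/0.0269 = 41.8.

B* ≈ 531, H* ≈ 46.3, C* ≈ 41.8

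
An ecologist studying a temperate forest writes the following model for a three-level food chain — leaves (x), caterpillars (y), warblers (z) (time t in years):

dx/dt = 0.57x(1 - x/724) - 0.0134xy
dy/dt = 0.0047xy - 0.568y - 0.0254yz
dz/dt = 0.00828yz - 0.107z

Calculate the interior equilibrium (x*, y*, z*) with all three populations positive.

x* ≈ 504, y* ≈ 12.9, z* ≈ 70.9

From dz/dt = 0: 0.00828y* = 0.107, so y* = 12.9.
From dx/dt = 0: 0.57(1 - x*/724) = 0.0134·12.9, giving x* = 724·(1 - 0.304) = 504.
From dy/dt = 0: 0.0047·504 - 0.568 = 0.0254z*, so z* = 1.8/0.0254 = 70.9.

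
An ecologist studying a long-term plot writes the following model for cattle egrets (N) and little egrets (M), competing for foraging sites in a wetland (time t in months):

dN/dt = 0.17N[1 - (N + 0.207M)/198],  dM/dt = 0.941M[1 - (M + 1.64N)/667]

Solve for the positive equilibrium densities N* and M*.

Setting both brackets to zero gives the nullclines N + 0.207M = 198 and 1.64N + M = 667.
Substituting M = 667 - 1.64N into the first: N(1 - 0.207·1.64) = 198 - 0.207·667.
So N* = 59.9/0.661 = 90.7, and then M* = 667 - 1.64·90.7 = 518.

N* ≈ 90.7, M* ≈ 518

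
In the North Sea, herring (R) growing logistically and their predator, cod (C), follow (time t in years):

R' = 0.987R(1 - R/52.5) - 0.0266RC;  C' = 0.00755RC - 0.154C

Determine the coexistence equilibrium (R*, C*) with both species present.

From dC/dt = 0 with C > 0: 0.00755R* = 0.154, so R* = 20.4.
Substitute into dR/dt = 0: 0.987(1 - 20.4/52.5) = 0.0266C*.
The bracket is 0.611, giving C* = 0.604/0.0266 = 22.7.

R* ≈ 20.4, C* ≈ 22.7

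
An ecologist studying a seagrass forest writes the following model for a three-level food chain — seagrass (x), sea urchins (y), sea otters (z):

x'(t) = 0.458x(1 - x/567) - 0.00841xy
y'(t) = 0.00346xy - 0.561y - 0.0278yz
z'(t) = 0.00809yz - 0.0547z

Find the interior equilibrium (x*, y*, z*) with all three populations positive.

x* ≈ 497, y* ≈ 6.76, z* ≈ 41.6

From dz/dt = 0: 0.00809y* = 0.0547, so y* = 6.76.
From dx/dt = 0: 0.458(1 - x*/567) = 0.00841·6.76, giving x* = 567·(1 - 0.124) = 497.
From dy/dt = 0: 0.00346·497 - 0.561 = 0.0278z*, so z* = 1.16/0.0278 = 41.6.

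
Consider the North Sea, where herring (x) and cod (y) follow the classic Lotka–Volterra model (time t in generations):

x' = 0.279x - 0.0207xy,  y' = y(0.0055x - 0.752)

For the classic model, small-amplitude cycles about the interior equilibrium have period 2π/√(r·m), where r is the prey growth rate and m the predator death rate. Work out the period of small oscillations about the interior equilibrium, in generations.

T ≈ 13.7 generations

Here r = 0.279 and m = 0.752, so r·m = 0.21.
ω = √0.21 = 0.458 per generation, hence T = 2π/ω ≈ 13.7 generations.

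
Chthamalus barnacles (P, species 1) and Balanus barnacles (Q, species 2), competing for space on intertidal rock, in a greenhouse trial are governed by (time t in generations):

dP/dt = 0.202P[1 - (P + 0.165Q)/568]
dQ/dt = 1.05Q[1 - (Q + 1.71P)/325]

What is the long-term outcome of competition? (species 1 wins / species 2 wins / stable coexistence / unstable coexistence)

species 1 excludes species 2

Compare the nullcline intercepts: K1/α12 = 568/0.165 = 3440 > K2 = 325; K2/α21 = 325/1.71 = 190 < K1 = 568.
Since the inequalities point opposite ways, species 1 can invade but species 2 cannot.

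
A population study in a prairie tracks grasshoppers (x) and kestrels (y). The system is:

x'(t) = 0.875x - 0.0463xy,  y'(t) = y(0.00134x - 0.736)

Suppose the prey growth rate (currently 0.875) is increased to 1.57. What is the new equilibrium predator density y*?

At the interior fixed point, setting dx/dt = 0 with x > 0 fixes y* = (prey growth rate)/(xy coefficient) — independent of the other coefficients.
With the change, y* = 1.57/0.0463 = 33.9; it rises from 18.9.

y* ≈ 33.9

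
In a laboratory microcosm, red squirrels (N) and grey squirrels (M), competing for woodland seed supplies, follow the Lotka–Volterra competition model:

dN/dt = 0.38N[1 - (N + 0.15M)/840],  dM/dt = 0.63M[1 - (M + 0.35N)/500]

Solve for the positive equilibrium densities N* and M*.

Setting both brackets to zero gives the nullclines N + 0.15M = 840 and 0.35N + M = 500.
Substituting M = 500 - 0.35N into the first: N(1 - 0.15·0.35) = 840 - 0.15·500.
So N* = 765/0.948 = 807, and then M* = 500 - 0.35·807 = 217.

N* ≈ 807, M* ≈ 217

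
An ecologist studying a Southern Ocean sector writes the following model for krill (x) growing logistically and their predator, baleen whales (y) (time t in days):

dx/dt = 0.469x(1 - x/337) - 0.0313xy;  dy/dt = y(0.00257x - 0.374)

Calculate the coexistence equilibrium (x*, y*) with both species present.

x* ≈ 146, y* ≈ 8.51

From dy/dt = 0 with y > 0: 0.00257x* = 0.374, so x* = 146.
Substitute into dx/dt = 0: 0.469(1 - 146/337) = 0.0313y*.
The bracket is 0.568, giving y* = 0.266/0.0313 = 8.51.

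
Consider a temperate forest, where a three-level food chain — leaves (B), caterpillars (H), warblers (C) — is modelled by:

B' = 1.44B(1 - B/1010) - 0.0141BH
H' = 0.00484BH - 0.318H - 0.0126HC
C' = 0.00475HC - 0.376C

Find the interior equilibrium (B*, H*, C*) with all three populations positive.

From dC/dt = 0: 0.00475H* = 0.376, so H* = 79.2.
From dB/dt = 0: 1.44(1 - B*/1010) = 0.0141·79.2, giving B* = 1010·(1 - 0.775) = 227.
From dH/dt = 0: 0.00484·227 - 0.318 = 0.0126C*, so C* = 0.781/0.0126 = 62.

B* ≈ 227, H* ≈ 79.2, C* ≈ 62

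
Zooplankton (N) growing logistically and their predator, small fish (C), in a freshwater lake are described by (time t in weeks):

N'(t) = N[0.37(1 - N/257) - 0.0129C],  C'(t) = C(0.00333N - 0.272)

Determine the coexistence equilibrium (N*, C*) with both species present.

N* ≈ 81.7, C* ≈ 19.6

From dC/dt = 0 with C > 0: 0.00333N* = 0.272, so N* = 81.7.
Substitute into dN/dt = 0: 0.37(1 - 81.7/257) = 0.0129C*.
The bracket is 0.682, giving C* = 0.252/0.0129 = 19.6.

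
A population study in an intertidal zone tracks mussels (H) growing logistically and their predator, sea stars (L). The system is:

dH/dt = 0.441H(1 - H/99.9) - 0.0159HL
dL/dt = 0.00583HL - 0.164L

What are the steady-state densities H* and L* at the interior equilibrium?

From dL/dt = 0 with L > 0: 0.00583H* = 0.164, so H* = 28.1.
Substitute into dH/dt = 0: 0.441(1 - 28.1/99.9) = 0.0159L*.
The bracket is 0.718, giving L* = 0.317/0.0159 = 19.9.

H* ≈ 28.1, L* ≈ 19.9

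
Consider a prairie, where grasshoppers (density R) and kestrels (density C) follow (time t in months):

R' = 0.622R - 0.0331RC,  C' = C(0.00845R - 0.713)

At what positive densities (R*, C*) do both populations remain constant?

Set dC/dt = 0 with C > 0: 0.00845R - 0.713 = 0, so R* = 0.713/0.00845 = 84.4.
Set dR/dt = 0 with R > 0: 0.622 - 0.0331C = 0, so C* = 0.622/0.0331 = 18.8.

R* ≈ 84.4, C* ≈ 18.8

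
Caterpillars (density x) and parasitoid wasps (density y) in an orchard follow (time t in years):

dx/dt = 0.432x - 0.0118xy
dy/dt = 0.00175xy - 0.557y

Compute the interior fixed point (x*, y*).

x* ≈ 318, y* ≈ 36.6

Set dy/dt = 0 with y > 0: 0.00175x - 0.557 = 0, so x* = 0.557/0.00175 = 318.
Set dx/dt = 0 with x > 0: 0.432 - 0.0118y = 0, so y* = 0.432/0.0118 = 36.6.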